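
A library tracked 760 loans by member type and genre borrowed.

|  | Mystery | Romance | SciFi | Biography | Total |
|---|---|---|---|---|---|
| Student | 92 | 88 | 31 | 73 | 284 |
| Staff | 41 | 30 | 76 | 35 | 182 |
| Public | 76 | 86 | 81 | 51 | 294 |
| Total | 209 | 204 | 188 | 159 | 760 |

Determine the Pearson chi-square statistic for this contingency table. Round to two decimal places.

Grand total N = 760.
Expected counts (row total × column total / N):
  Student, Mystery: 284×209/760 = 78.100
  Student, Romance: 284×204/760 = 76.232
  Student, SciFi: 284×188/760 = 70.253
  Student, Biography: 284×159/760 = 59.416
  Staff, Mystery: 182×209/760 = 50.050
  Staff, Romance: 182×204/760 = 48.853
  Staff, SciFi: 182×188/760 = 45.021
  Staff, Biography: 182×159/760 = 38.076
  Public, Mystery: 294×209/760 = 80.850
  Public, Romance: 294×204/760 = 78.916
  Public, SciFi: 294×188/760 = 72.726
  Public, Biography: 294×159/760 = 61.508
Contributions (O − E)²/E:
  (92 − 78.100)²/78.100 = 2.4739
  (88 − 76.232)²/76.232 = 1.8166
  (31 − 70.253)²/70.253 = 21.9321
  (73 − 59.416)²/59.416 = 3.1056
  (41 − 50.050)²/50.050 = 1.6364
  (30 − 48.853)²/48.853 = 7.2756
  (76 − 45.021)²/45.021 = 21.3167
  (35 − 38.076)²/38.076 = 0.2485
  (76 − 80.850)²/80.850 = 0.2909
  (86 − 78.916)²/78.916 = 0.6359
  (81 − 72.726)²/72.726 = 0.9413
  (51 − 61.508)²/61.508 = 1.7952
χ² = 2.4739 + 1.8166 + 21.9321 + 3.1056 + 1.6364 + 7.2756 + 21.3167 + 0.2485 + 0.2909 + 0.6359 + 0.9413 + 1.7952 = 63.47

63.47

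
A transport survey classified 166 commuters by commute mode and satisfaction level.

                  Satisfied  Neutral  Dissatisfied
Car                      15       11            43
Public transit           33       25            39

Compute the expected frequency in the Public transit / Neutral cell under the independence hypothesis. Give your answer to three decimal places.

Row total (Public transit) = 97; column total (Neutral) = 36; grand total N = 166.
Expected count = (row total × column total) / N = 97 × 36 / 166 = 21.036.

21.036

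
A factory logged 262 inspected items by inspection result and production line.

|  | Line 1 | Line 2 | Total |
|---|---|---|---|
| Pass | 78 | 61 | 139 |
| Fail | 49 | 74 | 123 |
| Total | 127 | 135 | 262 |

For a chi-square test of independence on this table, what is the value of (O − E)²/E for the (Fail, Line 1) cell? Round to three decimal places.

1.892

Row total (Fail) = 123; column total (Line 1) = 127; N = 262.
Expected count E = 123 × 127 / 262 = 59.6221.
Contribution = (O − E)²/E = (49 − 59.6221)² / 59.6221 = 1.892.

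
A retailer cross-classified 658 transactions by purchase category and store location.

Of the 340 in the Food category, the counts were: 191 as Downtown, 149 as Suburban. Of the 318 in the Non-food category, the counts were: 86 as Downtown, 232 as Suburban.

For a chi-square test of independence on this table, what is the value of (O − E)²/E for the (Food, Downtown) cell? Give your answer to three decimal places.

16.010

Row total (Food) = 340; column total (Downtown) = 277; N = 658.
Expected count E = 340 × 277 / 658 = 143.1307.
Contribution = (O − E)²/E = (191 − 143.1307)² / 143.1307 = 16.010.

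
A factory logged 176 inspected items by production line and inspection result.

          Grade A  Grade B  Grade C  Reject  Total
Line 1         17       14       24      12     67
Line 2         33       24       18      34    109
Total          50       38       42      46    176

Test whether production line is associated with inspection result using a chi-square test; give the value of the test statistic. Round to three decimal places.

9.658

Grand total N = 176.
Expected counts (row total × column total / N):
  Line 1, Grade A: 67×50/176 = 19.0341
  Line 1, Grade B: 67×38/176 = 14.4659
  Line 1, Grade C: 67×42/176 = 15.9886
  Line 1, Reject: 67×46/176 = 17.5114
  Line 2, Grade A: 109×50/176 = 30.9659
  Line 2, Grade B: 109×38/176 = 23.5341
  Line 2, Grade C: 109×42/176 = 26.0114
  Line 2, Reject: 109×46/176 = 28.4886
Contributions (O − E)²/E:
  (17 − 19.0341)²/19.0341 = 0.2174
  (14 − 14.4659)²/14.4659 = 0.0150
  (24 − 15.9886)²/15.9886 = 4.0143
  (12 − 17.5114)²/17.5114 = 1.7346
  (33 − 30.9659)²/30.9659 = 0.1336
  (24 − 23.5341)²/23.5341 = 0.0092
  (18 − 26.0114)²/26.0114 = 2.4675
  (34 − 28.4886)²/28.4886 = 1.0662
χ² = 0.2174 + 0.0150 + 4.0143 + 1.7346 + 0.1336 + 0.0092 + 2.4675 + 1.0662 = 9.658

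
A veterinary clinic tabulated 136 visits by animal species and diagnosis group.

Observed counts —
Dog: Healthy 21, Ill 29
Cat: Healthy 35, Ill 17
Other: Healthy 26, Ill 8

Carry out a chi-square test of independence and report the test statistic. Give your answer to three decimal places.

Row totals: 50, 52, 34. Column totals: 82, 54. Grand total N = 136.
Expected counts (row total × column total / N):
  Dog, Healthy: 50×82/136 = 30.1471
  Dog, Ill: 50×54/136 = 19.8529
  Cat, Healthy: 52×82/136 = 31.3529
  Cat, Ill: 52×54/136 = 20.6471
  Other, Healthy: 34×82/136 = 20.5000
  Other, Ill: 34×54/136 = 13.5000
Contributions (O − E)²/E:
  (21 − 30.1471)²/30.1471 = 2.7754
  (29 − 19.8529)²/19.8529 = 4.2145
  (35 − 31.3529)²/31.3529 = 0.4242
  (17 − 20.6471)²/20.6471 = 0.6442
  (26 − 20.5000)²/20.5000 = 1.4756
  (8 − 13.5000)²/13.5000 = 2.2407
χ² = 2.7754 + 4.2145 + 0.4242 + 0.6442 + 1.4756 + 2.2407 = 11.775

11.775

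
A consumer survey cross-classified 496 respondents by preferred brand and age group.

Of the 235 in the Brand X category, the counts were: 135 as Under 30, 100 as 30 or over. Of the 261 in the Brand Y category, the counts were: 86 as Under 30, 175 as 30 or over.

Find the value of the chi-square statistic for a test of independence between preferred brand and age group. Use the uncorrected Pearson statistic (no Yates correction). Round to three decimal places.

Row totals: 235, 261. Column totals: 221, 275. Grand total N = 496.
Expected counts (row total × column total / N):
  Brand X, Under 30: 235×221/496 = 104.7077
  Brand X, 30 or over: 235×275/496 = 130.2923
  Brand Y, Under 30: 261×221/496 = 116.2923
  Brand Y, 30 or over: 261×275/496 = 144.7077
Contributions (O − E)²/E:
  (135 − 104.7077)²/104.7077 = 8.7637
  (100 − 130.2923)²/130.2923 = 7.0428
  (86 − 116.2923)²/116.2923 = 7.8907
  (175 − 144.7077)²/144.7077 = 6.3412
χ² = 8.7637 + 7.0428 + 7.8907 + 6.3412 = 30.038

30.038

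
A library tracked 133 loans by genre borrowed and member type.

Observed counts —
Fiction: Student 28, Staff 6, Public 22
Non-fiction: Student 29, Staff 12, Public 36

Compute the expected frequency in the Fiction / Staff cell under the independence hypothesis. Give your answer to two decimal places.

Row total (Fiction) = 56; column total (Staff) = 18; grand total N = 133.
Expected count = (row total × column total) / N = 56 × 18 / 133 = 7.58.

7.58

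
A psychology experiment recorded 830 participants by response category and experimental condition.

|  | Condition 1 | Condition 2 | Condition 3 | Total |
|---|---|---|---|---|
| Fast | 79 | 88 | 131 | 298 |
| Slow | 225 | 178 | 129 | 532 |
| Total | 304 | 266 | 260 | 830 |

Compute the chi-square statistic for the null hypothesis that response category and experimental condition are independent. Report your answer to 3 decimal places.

37.603

Grand total N = 830.
Expected counts (row total × column total / N):
  Fast, Condition 1: 298×304/830 = 109.1470
  Fast, Condition 2: 298×266/830 = 95.5036
  Fast, Condition 3: 298×260/830 = 93.3494
  Slow, Condition 1: 532×304/830 = 194.8530
  Slow, Condition 2: 532×266/830 = 170.4964
  Slow, Condition 3: 532×260/830 = 166.6506
Contributions (O − E)²/E:
  (79 − 109.1470)²/109.1470 = 8.3268
  (88 − 95.5036)²/95.5036 = 0.5895
  (131 − 93.3494)²/93.3494 = 15.1856
  (225 − 194.8530)²/194.8530 = 4.6642
  (178 − 170.4964)²/170.4964 = 0.3302
  (129 − 166.6506)²/166.6506 = 8.5062
χ² = 8.3268 + 0.5895 + 15.1856 + 4.6642 + 0.3302 + 8.5062 = 37.603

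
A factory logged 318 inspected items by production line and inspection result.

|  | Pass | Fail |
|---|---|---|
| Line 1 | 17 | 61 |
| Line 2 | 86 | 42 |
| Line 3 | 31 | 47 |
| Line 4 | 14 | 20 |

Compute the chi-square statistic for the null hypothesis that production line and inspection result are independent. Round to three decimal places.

42.970

Row totals: 78, 128, 78, 34. Column totals: 148, 170. Grand total N = 318.
Expected counts (row total × column total / N):
  Line 1, Pass: 78×148/318 = 36.3019
  Line 1, Fail: 78×170/318 = 41.6981
  Line 2, Pass: 128×148/318 = 59.5723
  Line 2, Fail: 128×170/318 = 68.4277
  Line 3, Pass: 78×148/318 = 36.3019
  Line 3, Fail: 78×170/318 = 41.6981
  Line 4, Pass: 34×148/318 = 15.8239
  Line 4, Fail: 34×170/318 = 18.1761
Contributions (O − E)²/E:
  (17 − 36.3019)²/36.3019 = 10.2629
  (61 − 41.6981)²/41.6981 = 8.9348
  (86 − 59.5723)²/59.5723 = 11.7240
  (42 − 68.4277)²/68.4277 = 10.2067
  (31 − 36.3019)²/36.3019 = 0.7743
  (47 − 41.6981)²/41.6981 = 0.6741
  (14 − 15.8239)²/15.8239 = 0.2102
  (20 − 18.1761)²/18.1761 = 0.1830
χ² = 10.2629 + 8.9348 + 11.7240 + 10.2067 + 0.7743 + 0.6741 + 0.2102 + 0.1830 = 42.970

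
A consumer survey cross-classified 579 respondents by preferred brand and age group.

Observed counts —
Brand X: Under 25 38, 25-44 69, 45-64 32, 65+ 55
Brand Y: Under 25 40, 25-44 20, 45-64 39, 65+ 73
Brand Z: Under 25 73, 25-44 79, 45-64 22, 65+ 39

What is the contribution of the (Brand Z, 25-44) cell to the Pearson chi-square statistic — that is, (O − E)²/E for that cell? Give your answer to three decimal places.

4.785

Row total (Brand Z) = 213; column total (25-44) = 168; N = 579.
Expected count E = 213 × 168 / 579 = 61.8031.
Contribution = (O − E)²/E = (79 − 61.8031)² / 61.8031 = 4.785.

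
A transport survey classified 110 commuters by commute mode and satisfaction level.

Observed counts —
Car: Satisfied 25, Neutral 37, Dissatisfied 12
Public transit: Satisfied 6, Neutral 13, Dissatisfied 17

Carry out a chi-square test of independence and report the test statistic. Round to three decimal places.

12.377

Row totals: 74, 36. Column totals: 31, 50, 29. Grand total N = 110.
Expected counts (row total × column total / N):
  Car, Satisfied: 74×31/110 = 20.8545
  Car, Neutral: 74×50/110 = 33.6364
  Car, Dissatisfied: 74×29/110 = 19.5091
  Public transit, Satisfied: 36×31/110 = 10.1455
  Public transit, Neutral: 36×50/110 = 16.3636
  Public transit, Dissatisfied: 36×29/110 = 9.4909
Contributions (O − E)²/E:
  (25 − 20.8545)²/20.8545 = 0.8241
  (37 − 33.6364)²/33.6364 = 0.3364
  (12 − 19.5091)²/19.5091 = 2.8903
  (6 − 10.1455)²/10.1455 = 1.6939
  (13 − 16.3636)²/16.3636 = 0.6914
  (17 − 9.4909)²/9.4909 = 5.9411
χ² = 0.8241 + 0.3364 + 2.8903 + 1.6939 + 0.6914 + 5.9411 = 12.377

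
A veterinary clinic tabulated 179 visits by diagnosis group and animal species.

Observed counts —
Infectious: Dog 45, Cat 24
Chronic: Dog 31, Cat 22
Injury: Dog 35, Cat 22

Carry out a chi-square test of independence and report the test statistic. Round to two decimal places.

Row totals: 69, 53, 57. Column totals: 111, 68. Grand total N = 179.
Expected counts (row total × column total / N):
  Infectious, Dog: 69×111/179 = 42.788
  Infectious, Cat: 69×68/179 = 26.212
  Chronic, Dog: 53×111/179 = 32.866
  Chronic, Cat: 53×68/179 = 20.134
  Injury, Dog: 57×111/179 = 35.346
  Injury, Cat: 57×68/179 = 21.654
Contributions (O − E)²/E:
  (45 − 42.788)²/42.788 = 0.1144
  (24 − 26.212)²/26.212 = 0.1867
  (31 − 32.866)²/32.866 = 0.1059
  (22 − 20.134)²/20.134 = 0.1729
  (35 − 35.346)²/35.346 = 0.0034
  (22 − 21.654)²/21.654 = 0.0055
χ² = 0.1144 + 0.1867 + 0.1059 + 0.1729 + 0.0034 + 0.0055 = 0.59

0.59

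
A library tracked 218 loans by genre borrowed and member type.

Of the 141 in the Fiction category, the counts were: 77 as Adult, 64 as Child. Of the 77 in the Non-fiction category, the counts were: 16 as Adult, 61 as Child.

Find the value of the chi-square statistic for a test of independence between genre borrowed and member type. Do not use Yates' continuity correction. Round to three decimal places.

Row totals: 141, 77. Column totals: 93, 125. Grand total N = 218.
Expected counts (row total × column total / N):
  Fiction, Adult: 141×93/218 = 60.1514
  Fiction, Child: 141×125/218 = 80.8486
  Non-fiction, Adult: 77×93/218 = 32.8486
  Non-fiction, Child: 77×125/218 = 44.1514
Contributions (O − E)²/E:
  (77 − 60.1514)²/60.1514 = 4.7193
  (64 − 80.8486)²/80.8486 = 3.5112
  (16 − 32.8486)²/32.8486 = 8.6419
  (61 − 44.1514)²/44.1514 = 6.4296
χ² = 4.7193 + 3.5112 + 8.6419 + 6.4296 = 23.302

23.302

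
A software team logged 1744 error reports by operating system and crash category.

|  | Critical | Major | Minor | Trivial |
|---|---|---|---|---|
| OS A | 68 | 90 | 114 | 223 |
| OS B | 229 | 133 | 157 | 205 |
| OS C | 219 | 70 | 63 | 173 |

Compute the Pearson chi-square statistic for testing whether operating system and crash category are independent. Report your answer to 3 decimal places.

119.252

Row totals: 495, 724, 525. Column totals: 516, 293, 334, 601. Grand total N = 1744.
Expected counts (row total × column total / N):
  OS A, Critical: 495×516/1744 = 146.4564
  OS A, Major: 495×293/1744 = 83.1623
  OS A, Minor: 495×334/1744 = 94.7993
  OS A, Trivial: 495×601/1744 = 170.5820
  OS B, Critical: 724×516/1744 = 214.2110
  OS B, Major: 724×293/1744 = 121.6353
  OS B, Minor: 724×334/1744 = 138.6560
  OS B, Trivial: 724×601/1744 = 249.4977
  OS C, Critical: 525×516/1744 = 155.3326
  OS C, Major: 525×293/1744 = 88.2024
  OS C, Minor: 525×334/1744 = 100.5447
  OS C, Trivial: 525×601/1744 = 180.9203
Contributions (O − E)²/E:
  (68 − 146.4564)²/146.4564 = 42.0289
  (90 − 83.1623)²/83.1623 = 0.5622
  (114 − 94.7993)²/94.7993 = 3.8889
  (223 − 170.5820)²/170.5820 = 16.1075
  (229 − 214.2110)²/214.2110 = 1.0210
  (133 − 121.6353)²/121.6353 = 1.0618
  (157 − 138.6560)²/138.6560 = 2.4269
  (205 − 249.4977)²/249.4977 = 7.9361
  (219 − 155.3326)²/155.3326 = 26.0959
  (70 − 88.2024)²/88.2024 = 3.7564
  (63 − 100.5447)²/100.5447 = 14.0197
  (173 − 180.9203)²/180.9203 = 0.3467
χ² = 42.0289 + 0.5622 + 3.8889 + 16.1075 + 1.0210 + 1.0618 + 2.4269 + 7.9361 + 26.0959 + 3.7564 + 14.0197 + 0.3467 = 119.252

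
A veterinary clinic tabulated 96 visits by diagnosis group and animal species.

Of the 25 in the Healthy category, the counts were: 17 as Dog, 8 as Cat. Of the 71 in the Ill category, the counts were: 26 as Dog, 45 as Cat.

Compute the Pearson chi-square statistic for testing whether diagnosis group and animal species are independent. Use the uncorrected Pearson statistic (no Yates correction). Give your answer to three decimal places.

Row totals: 25, 71. Column totals: 43, 53. Grand total N = 96.
Expected counts (row total × column total / N):
  Healthy, Dog: 25×43/96 = 11.1979
  Healthy, Cat: 25×53/96 = 13.8021
  Ill, Dog: 71×43/96 = 31.8021
  Ill, Cat: 71×53/96 = 39.1979
Contributions (O − E)²/E:
  (17 − 11.1979)²/11.1979 = 3.0063
  (8 − 13.8021)²/13.8021 = 2.4391
  (26 − 31.8021)²/31.8021 = 1.0586
  (45 − 39.1979)²/39.1979 = 0.8588
χ² = 3.0063 + 2.4391 + 1.0586 + 0.8588 = 7.363

7.363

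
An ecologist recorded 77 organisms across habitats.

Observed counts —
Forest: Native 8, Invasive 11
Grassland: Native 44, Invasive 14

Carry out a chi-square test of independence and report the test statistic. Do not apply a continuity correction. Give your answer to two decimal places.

Row totals: 19, 58. Column totals: 52, 25. Grand total N = 77.
Expected counts (row total × column total / N):
  Forest, Native: 19×52/77 = 12.831
  Forest, Invasive: 19×25/77 = 6.169
  Grassland, Native: 58×52/77 = 39.169
  Grassland, Invasive: 58×25/77 = 18.831
Contributions (O − E)²/E:
  (8 − 12.831)²/12.831 = 1.8189
  (11 − 6.169)²/6.169 = 3.7832
  (44 − 39.169)²/39.169 = 0.5958
  (14 − 18.831)²/18.831 = 1.2394
χ² = 1.8189 + 3.7832 + 0.5958 + 1.2394 = 7.44

7.44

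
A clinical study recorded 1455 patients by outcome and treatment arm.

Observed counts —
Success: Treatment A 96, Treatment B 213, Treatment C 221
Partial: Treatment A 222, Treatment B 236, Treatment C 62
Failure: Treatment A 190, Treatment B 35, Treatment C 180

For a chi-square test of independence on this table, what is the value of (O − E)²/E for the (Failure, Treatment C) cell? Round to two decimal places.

Row total (Failure) = 405; column total (Treatment C) = 463; N = 1455.
Expected count E = 405 × 463 / 1455 = 128.876.
Contribution = (O − E)²/E = (180 − 128.876)² / 128.876 = 20.28.

20.28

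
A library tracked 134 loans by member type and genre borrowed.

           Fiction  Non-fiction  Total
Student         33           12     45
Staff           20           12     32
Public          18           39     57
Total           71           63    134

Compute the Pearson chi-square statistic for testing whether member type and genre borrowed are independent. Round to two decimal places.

19.13

Grand total N = 134.
Expected counts (row total × column total / N):
  Student, Fiction: 45×71/134 = 23.8433
  Student, Non-fiction: 45×63/134 = 21.1567
  Staff, Fiction: 32×71/134 = 16.9552
  Staff, Non-fiction: 32×63/134 = 15.0448
  Public, Fiction: 57×71/134 = 30.2015
  Public, Non-fiction: 57×63/134 = 26.7985
Contributions (O − E)²/E:
  (33 − 23.8433)²/23.8433 = 3.5165
  (12 − 21.1567)²/21.1567 = 3.9631
  (20 − 16.9552)²/16.9552 = 0.5468
  (12 − 15.0448)²/15.0448 = 0.6162
  (18 − 30.2015)²/30.2015 = 4.9294
  (39 − 26.7985)²/26.7985 = 5.5554
χ² = 3.5165 + 3.9631 + 0.5468 + 0.6162 + 4.9294 + 5.5554 = 19.13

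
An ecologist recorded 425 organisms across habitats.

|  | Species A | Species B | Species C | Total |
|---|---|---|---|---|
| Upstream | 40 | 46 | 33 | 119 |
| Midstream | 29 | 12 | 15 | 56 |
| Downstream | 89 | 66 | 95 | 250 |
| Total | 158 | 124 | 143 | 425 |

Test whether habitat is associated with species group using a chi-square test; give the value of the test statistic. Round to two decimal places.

12.70

Grand total N = 425.
Expected counts (row total × column total / N):
  Upstream, Species A: 119×158/425 = 44.2400
  Upstream, Species B: 119×124/425 = 34.7200
  Upstream, Species C: 119×143/425 = 40.0400
  Midstream, Species A: 56×158/425 = 20.8188
  Midstream, Species B: 56×124/425 = 16.3388
  Midstream, Species C: 56×143/425 = 18.8424
  Downstream, Species A: 250×158/425 = 92.9412
  Downstream, Species B: 250×124/425 = 72.9412
  Downstream, Species C: 250×143/425 = 84.1176
Contributions (O − E)²/E:
  (40 − 44.2400)²/44.2400 = 0.4064
  (46 − 34.7200)²/34.7200 = 3.6647
  (33 − 40.0400)²/40.0400 = 1.2378
  (29 − 20.8188)²/20.8188 = 3.2150
  (12 − 16.3388)²/16.3388 = 1.1522
  (15 − 18.8424)²/18.8424 = 0.7836
  (89 − 92.9412)²/92.9412 = 0.1671
  (66 − 72.9412)²/72.9412 = 0.6605
  (95 − 84.1176)²/84.1176 = 1.4079
χ² = 0.4064 + 3.6647 + 1.2378 + 3.2150 + 1.1522 + 0.7836 + 0.1671 + 0.6605 + 1.4079 = 12.70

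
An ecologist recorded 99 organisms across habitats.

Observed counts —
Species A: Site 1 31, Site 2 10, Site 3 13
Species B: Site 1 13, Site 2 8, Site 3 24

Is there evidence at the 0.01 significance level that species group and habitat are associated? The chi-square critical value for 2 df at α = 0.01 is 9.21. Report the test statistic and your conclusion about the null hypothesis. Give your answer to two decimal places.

10.12; reject H₀

Row totals: 54, 45. Column totals: 44, 18, 37. Grand total N = 99.
Expected counts (row total × column total / N):
  Species A, Site 1: 54×44/99 = 24.000
  Species A, Site 2: 54×18/99 = 9.818
  Species A, Site 3: 54×37/99 = 20.182
  Species B, Site 1: 45×44/99 = 20.000
  Species B, Site 2: 45×18/99 = 8.182
  Species B, Site 3: 45×37/99 = 16.818
Contributions (O − E)²/E:
  (31 − 24.000)²/24.000 = 2.0417
  (10 − 9.818)²/9.818 = 0.0034
  (13 − 20.182)²/20.182 = 2.5558
  (13 − 20.000)²/20.000 = 2.4500
  (8 − 8.182)²/8.182 = 0.0040
  (24 − 16.818)²/16.818 = 3.0670
χ² = 2.0417 + 0.0034 + 2.5558 + 2.4500 + 0.0040 + 3.0670 = 10.12
df = (2−1)(3−1) = 2. Since 10.12 > 9.21, reject the null hypothesis of independence at α = 0.01.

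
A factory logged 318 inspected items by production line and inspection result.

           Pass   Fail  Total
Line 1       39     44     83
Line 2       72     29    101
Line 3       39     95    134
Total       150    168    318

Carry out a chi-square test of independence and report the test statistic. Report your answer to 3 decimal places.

Grand total N = 318.
Expected counts (row total × column total / N):
  Line 1, Pass: 83×150/318 = 39.1509
  Line 1, Fail: 83×168/318 = 43.8491
  Line 2, Pass: 101×150/318 = 47.6415
  Line 2, Fail: 101×168/318 = 53.3585
  Line 3, Pass: 134×150/318 = 63.2075
  Line 3, Fail: 134×168/318 = 70.7925
Contributions (O − E)²/E:
  (39 − 39.1509)²/39.1509 = 0.0006
  (44 − 43.8491)²/43.8491 = 0.0005
  (72 − 47.6415)²/47.6415 = 12.4542
  (29 − 53.3585)²/53.3585 = 11.1198
  (39 − 63.2075)²/63.2075 = 9.2711
  (95 − 70.7925)²/70.7925 = 8.2778
χ² = 0.0006 + 0.0005 + 12.4542 + 11.1198 + 9.2711 + 8.2778 = 41.124

41.124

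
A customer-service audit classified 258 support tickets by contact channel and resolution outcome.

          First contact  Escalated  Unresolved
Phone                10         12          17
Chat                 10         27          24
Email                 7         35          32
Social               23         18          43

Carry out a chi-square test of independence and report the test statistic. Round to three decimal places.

17.929

Row totals: 39, 61, 74, 84. Column totals: 50, 92, 116. Grand total N = 258.
Expected counts (row total × column total / N):
  Phone, First contact: 39×50/258 = 7.5581
  Phone, Escalated: 39×92/258 = 13.9070
  Phone, Unresolved: 39×116/258 = 17.5349
  Chat, First contact: 61×50/258 = 11.8217
  Chat, Escalated: 61×92/258 = 21.7519
  Chat, Unresolved: 61×116/258 = 27.4264
  Email, First contact: 74×50/258 = 14.3411
  Email, Escalated: 74×92/258 = 26.3876
  Email, Unresolved: 74×116/258 = 33.2713
  Social, First contact: 84×50/258 = 16.2791
  Social, Escalated: 84×92/258 = 29.9535
  Social, Unresolved: 84×116/258 = 37.7674
Contributions (O − E)²/E:
  (10 − 7.5581)²/7.5581 = 0.7889
  (12 − 13.9070)²/13.9070 = 0.2615
  (17 − 17.5349)²/17.5349 = 0.0163
  (10 − 11.8217)²/11.8217 = 0.2807
  (27 − 21.7519)²/21.7519 = 1.2662
  (24 − 27.4264)²/27.4264 = 0.4281
  (7 − 14.3411)²/14.3411 = 3.7579
  (35 − 26.3876)²/26.3876 = 2.8109
  (32 − 33.2713)²/33.2713 = 0.0486
  (23 − 16.2791)²/16.2791 = 2.7748
  (18 − 29.9535)²/29.9535 = 4.7703
  (43 − 37.7674)²/37.7674 = 0.7250
χ² = 0.7889 + 0.2615 + 0.0163 + 0.2807 + 1.2662 + 0.4281 + 3.7579 + 2.8109 + 0.0486 + 2.7748 + 4.7703 + 0.7250 = 17.929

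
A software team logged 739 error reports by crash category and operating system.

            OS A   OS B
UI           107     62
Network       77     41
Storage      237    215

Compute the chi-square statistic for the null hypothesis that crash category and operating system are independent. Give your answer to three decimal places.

9.872

Row totals: 169, 118, 452. Column totals: 421, 318. Grand total N = 739.
Expected counts (row total × column total / N):
  UI, OS A: 169×421/739 = 96.2774
  UI, OS B: 169×318/739 = 72.7226
  Network, OS A: 118×421/739 = 67.2233
  Network, OS B: 118×318/739 = 50.7767
  Storage, OS A: 452×421/739 = 257.4993
  Storage, OS B: 452×318/739 = 194.5007
Contributions (O − E)²/E:
  (107 − 96.2774)²/96.2774 = 1.1942
  (62 − 72.7226)²/72.7226 = 1.5810
  (77 − 67.2233)²/67.2233 = 1.4219
  (41 − 50.7767)²/50.7767 = 1.8824
  (237 − 257.4993)²/257.4993 = 1.6319
  (215 − 194.5007)²/194.5007 = 2.1605
χ² = 1.1942 + 1.5810 + 1.4219 + 1.8824 + 1.6319 + 2.1605 = 9.872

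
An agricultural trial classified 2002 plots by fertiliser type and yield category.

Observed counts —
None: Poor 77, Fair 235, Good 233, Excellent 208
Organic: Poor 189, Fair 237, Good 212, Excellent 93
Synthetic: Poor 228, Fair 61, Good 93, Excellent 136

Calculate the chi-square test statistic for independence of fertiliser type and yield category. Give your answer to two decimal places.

265.92

Row totals: 753, 731, 518. Column totals: 494, 533, 538, 437. Grand total N = 2002.
Expected counts (row total × column total / N):
  None, Poor: 753×494/2002 = 185.805
  None, Fair: 753×533/2002 = 200.474
  None, Good: 753×538/2002 = 202.355
  None, Excellent: 753×437/2002 = 164.366
  Organic, Poor: 731×494/2002 = 180.377
  Organic, Fair: 731×533/2002 = 194.617
  Organic, Good: 731×538/2002 = 196.443
  Organic, Excellent: 731×437/2002 = 159.564
  Synthetic, Poor: 518×494/2002 = 127.818
  Synthetic, Fair: 518×533/2002 = 137.909
  Synthetic, Good: 518×538/2002 = 139.203
  Synthetic, Excellent: 518×437/2002 = 113.070
Contributions (O − E)²/E:
  (77 − 185.805)²/185.805 = 63.7148
  (235 − 200.474)²/200.474 = 5.9461
  (233 − 202.355)²/202.355 = 4.6409
  (208 − 164.366)²/164.366 = 11.5835
  (189 − 180.377)²/180.377 = 0.4122
  (237 − 194.617)²/194.617 = 9.2300
  (212 − 196.443)²/196.443 = 1.2320
  (93 − 159.564)²/159.564 = 27.7680
  (228 − 127.818)²/127.818 = 78.5213
  (61 − 137.909)²/137.909 = 42.8906
  (93 − 139.203)²/139.203 = 15.3353
  (136 − 113.070)²/113.070 = 4.6501
χ² = 63.7148 + 5.9461 + 4.6409 + 11.5835 + 0.4122 + 9.2300 + 1.2320 + 27.7680 + 78.5213 + 42.8906 + 15.3353 + 4.6501 = 265.92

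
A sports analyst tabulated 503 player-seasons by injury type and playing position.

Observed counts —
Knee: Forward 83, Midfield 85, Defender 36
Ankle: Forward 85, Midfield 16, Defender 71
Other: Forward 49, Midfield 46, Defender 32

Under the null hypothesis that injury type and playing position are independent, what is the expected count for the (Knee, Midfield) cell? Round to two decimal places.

Row total (Knee) = 204; column total (Midfield) = 147; grand total N = 503.
Expected count = (row total × column total) / N = 204 × 147 / 503 = 59.62.

59.62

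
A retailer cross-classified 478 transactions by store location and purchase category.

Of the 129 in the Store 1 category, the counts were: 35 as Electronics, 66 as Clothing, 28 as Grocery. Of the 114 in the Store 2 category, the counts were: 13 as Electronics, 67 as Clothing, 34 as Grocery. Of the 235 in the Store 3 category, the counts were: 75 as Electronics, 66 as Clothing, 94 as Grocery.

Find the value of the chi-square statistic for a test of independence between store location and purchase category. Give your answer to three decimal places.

Row totals: 129, 114, 235. Column totals: 123, 199, 156. Grand total N = 478.
Expected counts (row total × column total / N):
  Store 1, Electronics: 129×123/478 = 33.1946
  Store 1, Clothing: 129×199/478 = 53.7050
  Store 1, Grocery: 129×156/478 = 42.1004
  Store 2, Electronics: 114×123/478 = 29.3347
  Store 2, Clothing: 114×199/478 = 47.4603
  Store 2, Grocery: 114×156/478 = 37.2050
  Store 3, Electronics: 235×123/478 = 60.4707
  Store 3, Clothing: 235×199/478 = 97.8347
  Store 3, Grocery: 235×156/478 = 76.6946
Contributions (O − E)²/E:
  (35 − 33.1946)²/33.1946 = 0.0982
  (66 − 53.7050)²/53.7050 = 2.8148
  (28 − 42.1004)²/42.1004 = 4.7226
  (13 − 29.3347)²/29.3347 = 9.0958
  (67 − 47.4603)²/47.4603 = 8.0446
  (34 − 37.2050)²/37.2050 = 0.2761
  (75 − 60.4707)²/60.4707 = 3.4910
  (66 − 97.8347)²/97.8347 = 10.3588
  (94 − 76.6946)²/76.6946 = 3.9048
χ² = 0.0982 + 2.8148 + 4.7226 + 9.0958 + 8.0446 + 0.2761 + 3.4910 + 10.3588 + 3.9048 = 42.807

42.807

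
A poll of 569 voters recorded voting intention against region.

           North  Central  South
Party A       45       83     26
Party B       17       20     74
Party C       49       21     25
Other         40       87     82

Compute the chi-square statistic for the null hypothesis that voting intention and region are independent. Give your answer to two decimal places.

Row totals: 154, 111, 95, 209. Column totals: 151, 211, 207. Grand total N = 569.
Expected counts (row total × column total / N):
  Party A, North: 154×151/569 = 40.868
  Party A, Central: 154×211/569 = 57.107
  Party A, South: 154×207/569 = 56.025
  Party B, North: 111×151/569 = 29.457
  Party B, Central: 111×211/569 = 41.162
  Party B, South: 111×207/569 = 40.381
  Party C, North: 95×151/569 = 25.211
  Party C, Central: 95×211/569 = 35.228
  Party C, South: 95×207/569 = 34.561
  Other, North: 209×151/569 = 55.464
  Other, Central: 209×211/569 = 77.503
  Other, South: 209×207/569 = 76.033
Contributions (O − E)²/E:
  (45 − 40.868)²/40.868 = 0.4178
  (83 − 57.107)²/57.107 = 11.7402
  (26 − 56.025)²/56.025 = 16.0910
  (17 − 29.457)²/29.457 = 5.2679
  (20 − 41.162)²/41.162 = 10.8797
  (74 − 40.381)²/40.381 = 27.9893
  (49 − 25.211)²/25.211 = 22.4472
  (21 − 35.228)²/35.228 = 5.7465
  (25 − 34.561)²/34.561 = 2.6450
  (40 − 55.464)²/55.464 = 4.3115
  (87 − 77.503)²/77.503 = 1.1637
  (82 − 76.033)²/76.033 = 0.4683
χ² = 0.4178 + 11.7402 + 16.0910 + 5.2679 + 10.8797 + 27.9893 + 22.4472 + 5.7465 + 2.6450 + 4.3115 + 1.1637 + 0.4683 = 109.17

109.17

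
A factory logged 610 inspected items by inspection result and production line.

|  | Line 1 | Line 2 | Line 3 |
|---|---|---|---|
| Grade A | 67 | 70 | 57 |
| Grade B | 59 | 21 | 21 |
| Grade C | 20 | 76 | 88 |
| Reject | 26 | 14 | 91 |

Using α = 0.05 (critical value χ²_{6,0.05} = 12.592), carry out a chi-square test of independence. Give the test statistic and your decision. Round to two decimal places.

Row totals: 194, 101, 184, 131. Column totals: 172, 181, 257. Grand total N = 610.
Expected counts (row total × column total / N):
  Grade A, Line 1: 194×172/610 = 54.70164
  Grade A, Line 2: 194×181/610 = 57.56393
  Grade A, Line 3: 194×257/610 = 81.73443
  Grade B, Line 1: 101×172/610 = 28.47869
  Grade B, Line 2: 101×181/610 = 29.96885
  Grade B, Line 3: 101×257/610 = 42.55246
  Grade C, Line 1: 184×172/610 = 51.88197
  Grade C, Line 2: 184×181/610 = 54.59672
  Grade C, Line 3: 184×257/610 = 77.52131
  Reject, Line 1: 131×172/610 = 36.93770
  Reject, Line 2: 131×181/610 = 38.87049
  Reject, Line 3: 131×257/610 = 55.19180
Contributions (O − E)²/E:
  (67 − 54.70164)²/54.70164 = 2.7650
  (70 − 57.56393)²/57.56393 = 2.6867
  (57 − 81.73443)²/81.73443 = 7.4851
  (59 − 28.47869)²/28.47869 = 32.7104
  (21 − 29.96885)²/29.96885 = 2.6841
  (21 − 42.55246)²/42.55246 = 10.9161
  (20 − 51.88197)²/51.88197 = 19.5918
  (76 − 54.59672)²/54.59672 = 8.3906
  (88 − 77.52131)²/77.52131 = 1.4164
  (26 − 36.93770)²/36.93770 = 3.2388
  (14 − 38.87049)²/38.87049 = 15.9129
  (91 − 55.19180)²/55.19180 = 23.2322
χ² = 2.7650 + 2.6867 + 7.4851 + 32.7104 + 2.6841 + 10.9161 + 19.5918 + 8.3906 + 1.4164 + 3.2388 + 15.9129 + 23.2322 = 131.03
df = (4−1)(3−1) = 6. Since 131.03 > 12.592, reject the null hypothesis of independence at α = 0.05.

131.03; reject H₀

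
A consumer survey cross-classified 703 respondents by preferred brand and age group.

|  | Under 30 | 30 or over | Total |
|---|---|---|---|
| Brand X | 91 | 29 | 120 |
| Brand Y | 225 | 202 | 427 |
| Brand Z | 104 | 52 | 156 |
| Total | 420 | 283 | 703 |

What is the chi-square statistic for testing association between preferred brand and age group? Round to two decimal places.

Grand total N = 703.
Expected counts (row total × column total / N):
  Brand X, Under 30: 120×420/703 = 71.693
  Brand X, 30 or over: 120×283/703 = 48.307
  Brand Y, Under 30: 427×420/703 = 255.107
  Brand Y, 30 or over: 427×283/703 = 171.893
  Brand Z, Under 30: 156×420/703 = 93.201
  Brand Z, 30 or over: 156×283/703 = 62.799
Contributions (O − E)²/E:
  (91 − 71.693)²/71.693 = 5.1994
  (29 − 48.307)²/48.307 = 7.7165
  (225 − 255.107)²/255.107 = 3.5531
  (202 − 171.893)²/171.893 = 5.2732
  (104 − 93.201)²/93.201 = 1.2513
  (52 − 62.799)²/62.799 = 1.8570
χ² = 5.1994 + 7.7165 + 3.5531 + 5.2732 + 1.2513 + 1.8570 = 24.85

24.85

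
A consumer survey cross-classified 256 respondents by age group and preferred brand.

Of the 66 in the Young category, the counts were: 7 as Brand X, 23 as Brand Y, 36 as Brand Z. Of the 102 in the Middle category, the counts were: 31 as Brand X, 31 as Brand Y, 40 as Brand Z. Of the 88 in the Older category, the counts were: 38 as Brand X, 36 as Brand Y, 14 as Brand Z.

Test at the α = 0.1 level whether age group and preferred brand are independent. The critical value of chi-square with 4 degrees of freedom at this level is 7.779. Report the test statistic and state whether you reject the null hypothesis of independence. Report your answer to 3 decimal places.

Row totals: 66, 102, 88. Column totals: 76, 90, 90. Grand total N = 256.
Expected counts (row total × column total / N):
  Young, Brand X: 66×76/256 = 19.5938
  Young, Brand Y: 66×90/256 = 23.2031
  Young, Brand Z: 66×90/256 = 23.2031
  Middle, Brand X: 102×76/256 = 30.2812
  Middle, Brand Y: 102×90/256 = 35.8594
  Middle, Brand Z: 102×90/256 = 35.8594
  Older, Brand X: 88×76/256 = 26.1250
  Older, Brand Y: 88×90/256 = 30.9375
  Older, Brand Z: 88×90/256 = 30.9375
Contributions (O − E)²/E:
  (7 − 19.5938)²/19.5938 = 8.0946
  (23 − 23.2031)²/23.2031 = 0.0018
  (36 − 23.2031)²/23.2031 = 7.0577
  (31 − 30.2812)²/30.2812 = 0.0171
  (31 − 35.8594)²/35.8594 = 0.6585
  (40 − 35.8594)²/35.8594 = 0.4781
  (38 − 26.1250)²/26.1250 = 5.3977
  (36 − 30.9375)²/30.9375 = 0.8284
  (14 − 30.9375)²/30.9375 = 9.2729
χ² = 8.0946 + 0.0018 + 7.0577 + 0.0171 + 0.6585 + 0.4781 + 5.3977 + 0.8284 + 9.2729 = 31.807
df = (3−1)(3−1) = 4. Since 31.807 > 7.779, reject the null hypothesis of independence at α = 0.1.

31.807; reject H₀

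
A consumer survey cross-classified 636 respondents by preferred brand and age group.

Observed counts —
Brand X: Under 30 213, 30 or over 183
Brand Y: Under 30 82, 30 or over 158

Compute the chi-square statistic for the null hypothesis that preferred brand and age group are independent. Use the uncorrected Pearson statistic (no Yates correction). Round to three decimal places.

Row totals: 396, 240. Column totals: 295, 341. Grand total N = 636.
Expected counts (row total × column total / N):
  Brand X, Under 30: 396×295/636 = 183.6792
  Brand X, 30 or over: 396×341/636 = 212.3208
  Brand Y, Under 30: 240×295/636 = 111.3208
  Brand Y, 30 or over: 240×341/636 = 128.6792
Contributions (O − E)²/E:
  (213 − 183.6792)²/183.6792 = 4.6805
  (183 − 212.3208)²/212.3208 = 4.0491
  (82 − 111.3208)²/111.3208 = 7.7228
  (158 − 128.6792)²/128.6792 = 6.6810
χ² = 4.6805 + 4.0491 + 7.7228 + 6.6810 = 23.133

23.133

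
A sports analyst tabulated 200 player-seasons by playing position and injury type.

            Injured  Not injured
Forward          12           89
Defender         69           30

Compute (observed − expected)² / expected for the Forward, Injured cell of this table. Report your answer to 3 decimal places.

20.425

Row total (Forward) = 101; column total (Injured) = 81; N = 200.
Expected count E = 101 × 81 / 200 = 40.9050.
Contribution = (O − E)²/E = (12 − 40.9050)² / 40.9050 = 20.425.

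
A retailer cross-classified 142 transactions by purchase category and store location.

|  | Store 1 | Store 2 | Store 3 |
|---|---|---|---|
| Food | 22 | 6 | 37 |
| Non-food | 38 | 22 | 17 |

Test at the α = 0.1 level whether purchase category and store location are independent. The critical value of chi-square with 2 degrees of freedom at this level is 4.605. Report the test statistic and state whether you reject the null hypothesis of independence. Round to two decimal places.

19.95; reject H₀

Row totals: 65, 77. Column totals: 60, 28, 54. Grand total N = 142.
Expected counts (row total × column total / N):
  Food, Store 1: 65×60/142 = 27.465
  Food, Store 2: 65×28/142 = 12.817
  Food, Store 3: 65×54/142 = 24.718
  Non-food, Store 1: 77×60/142 = 32.535
  Non-food, Store 2: 77×28/142 = 15.183
  Non-food, Store 3: 77×54/142 = 29.282
Contributions (O − E)²/E:
  (22 − 27.465)²/27.465 = 1.0874
  (6 − 12.817)²/12.817 = 3.6258
  (37 − 24.718)²/24.718 = 6.1027
  (38 − 32.535)²/32.535 = 0.9180
  (22 − 15.183)²/15.183 = 3.0608
  (17 − 29.282)²/29.282 = 5.1515
χ² = 1.0874 + 3.6258 + 6.1027 + 0.9180 + 3.0608 + 5.1515 = 19.95
df = (2−1)(3−1) = 2. Since 19.95 > 4.605, reject the null hypothesis of independence at α = 0.1.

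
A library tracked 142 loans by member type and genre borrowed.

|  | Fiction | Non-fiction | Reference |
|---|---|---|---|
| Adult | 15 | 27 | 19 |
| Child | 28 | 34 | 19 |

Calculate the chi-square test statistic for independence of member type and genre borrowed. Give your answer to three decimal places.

Row totals: 61, 81. Column totals: 43, 61, 38. Grand total N = 142.
Expected counts (row total × column total / N):
  Adult, Fiction: 61×43/142 = 18.4718
  Adult, Non-fiction: 61×61/142 = 26.2042
  Adult, Reference: 61×38/142 = 16.3239
  Child, Fiction: 81×43/142 = 24.5282
  Child, Non-fiction: 81×61/142 = 34.7958
  Child, Reference: 81×38/142 = 21.6761
Contributions (O − E)²/E:
  (15 − 18.4718)²/18.4718 = 0.6525
  (27 − 26.2042)²/26.2042 = 0.0242
  (19 − 16.3239)²/16.3239 = 0.4387
  (28 − 24.5282)²/24.5282 = 0.4914
  (34 − 34.7958)²/34.7958 = 0.0182
  (19 − 21.6761)²/21.6761 = 0.3304
χ² = 0.6525 + 0.0242 + 0.4387 + 0.4914 + 0.0182 + 0.3304 = 1.955

1.955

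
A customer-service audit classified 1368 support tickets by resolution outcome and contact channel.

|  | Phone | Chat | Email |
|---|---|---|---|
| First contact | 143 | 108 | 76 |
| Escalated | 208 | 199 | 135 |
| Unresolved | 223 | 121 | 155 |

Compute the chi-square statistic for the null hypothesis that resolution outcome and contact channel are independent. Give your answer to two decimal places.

21.77

Row totals: 327, 542, 499. Column totals: 574, 428, 366. Grand total N = 1368.
Expected counts (row total × column total / N):
  First contact, Phone: 327×574/1368 = 137.206
  First contact, Chat: 327×428/1368 = 102.307
  First contact, Email: 327×366/1368 = 87.487
  Escalated, Phone: 542×574/1368 = 227.418
  Escalated, Chat: 542×428/1368 = 169.573
  Escalated, Email: 542×366/1368 = 145.009
  Unresolved, Phone: 499×574/1368 = 209.376
  Unresolved, Chat: 499×428/1368 = 156.120
  Unresolved, Email: 499×366/1368 = 133.504
Contributions (O − E)²/E:
  (143 − 137.206)²/137.206 = 0.2447
  (108 − 102.307)²/102.307 = 0.3168
  (76 − 87.487)²/87.487 = 1.5082
  (208 − 227.418)²/227.418 = 1.6580
  (199 − 169.573)²/169.573 = 5.1066
  (135 − 145.009)²/145.009 = 0.6909
  (223 − 209.376)²/209.376 = 0.8865
  (121 − 156.120)²/156.120 = 7.9004
  (155 − 133.504)²/133.504 = 3.4612
χ² = 0.2447 + 0.3168 + 1.5082 + 1.6580 + 5.1066 + 0.6909 + 0.8865 + 7.9004 + 3.4612 = 21.77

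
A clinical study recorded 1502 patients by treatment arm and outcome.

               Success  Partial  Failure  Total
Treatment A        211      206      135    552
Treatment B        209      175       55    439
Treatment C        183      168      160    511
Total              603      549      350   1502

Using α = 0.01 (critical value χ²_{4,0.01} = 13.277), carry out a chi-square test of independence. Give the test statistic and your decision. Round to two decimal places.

Grand total N = 1502.
Expected counts (row total × column total / N):
  Treatment A, Success: 552×603/1502 = 221.609
  Treatment A, Partial: 552×549/1502 = 201.763
  Treatment A, Failure: 552×350/1502 = 128.628
  Treatment B, Success: 439×603/1502 = 176.243
  Treatment B, Partial: 439×549/1502 = 160.460
  Treatment B, Failure: 439×350/1502 = 102.297
  Treatment C, Success: 511×603/1502 = 205.148
  Treatment C, Partial: 511×549/1502 = 186.777
  Treatment C, Failure: 511×350/1502 = 119.075
Contributions (O − E)²/E:
  (211 − 221.609)²/221.609 = 0.5079
  (206 − 201.763)²/201.763 = 0.0890
  (135 − 128.628)²/128.628 = 0.3157
  (209 − 176.243)²/176.243 = 6.0883
  (175 − 160.460)²/160.460 = 1.3175
  (55 − 102.297)²/102.297 = 21.8678
  (183 − 205.148)²/205.148 = 2.3911
  (168 − 186.777)²/186.777 = 1.8877
  (160 − 119.075)²/119.075 = 14.0656
χ² = 0.5079 + 0.0890 + 0.3157 + 6.0883 + 1.3175 + 21.8678 + 2.3911 + 1.8877 + 14.0656 = 48.53
df = (3−1)(3−1) = 4. Since 48.53 > 13.277, reject the null hypothesis of independence at α = 0.01.

48.53; reject H₀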